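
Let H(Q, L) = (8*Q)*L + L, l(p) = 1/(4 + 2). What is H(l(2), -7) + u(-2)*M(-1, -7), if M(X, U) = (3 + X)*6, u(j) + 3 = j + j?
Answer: -301/3 ≈ -100.33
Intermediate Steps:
u(j) = -3 + 2*j (u(j) = -3 + (j + j) = -3 + 2*j)
M(X, U) = 18 + 6*X
l(p) = ⅙ (l(p) = 1/6 = ⅙)
H(Q, L) = L + 8*L*Q (H(Q, L) = 8*L*Q + L = L + 8*L*Q)
H(l(2), -7) + u(-2)*M(-1, -7) = -7*(1 + 8*(⅙)) + (-3 + 2*(-2))*(18 + 6*(-1)) = -7*(1 + 4/3) + (-3 - 4)*(18 - 6) = -7*7/3 - 7*12 = -49/3 - 84 = -301/3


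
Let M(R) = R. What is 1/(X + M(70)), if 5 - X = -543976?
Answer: 1/544051 ≈ 1.8381e-6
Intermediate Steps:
X = 543981 (X = 5 - 1*(-543976) = 5 + 543976 = 543981)
1/(X + M(70)) = 1/(543981 + 70) = 1/544051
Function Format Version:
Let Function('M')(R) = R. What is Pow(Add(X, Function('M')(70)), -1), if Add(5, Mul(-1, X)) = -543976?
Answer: Rational(1, 544051) ≈ 1.8381e-6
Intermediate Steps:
X = 543981 (X = Add(5, Mul(-1, -543976)) = Add(5, 543976) = 543981)
Pow(Add(X, Function('M')(70)), -1) = Pow(Add(543981, 70), -1) = Pow(544051, -1) = Rational(1, 544051)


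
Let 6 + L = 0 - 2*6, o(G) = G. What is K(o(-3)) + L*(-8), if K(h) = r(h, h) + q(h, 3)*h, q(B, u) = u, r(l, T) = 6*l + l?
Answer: 114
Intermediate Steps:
r(l, T) = 7*l
K(h) = 10*h (K(h) = 7*h + 3*h = 10*h)
L = -18 (L = -6 + (0 - 2*6) = -6 + (0 - 12) = -6 - 12 = -18)
K(o(-3)) + L*(-8) = 10*(-3) - 18*(-8) = -30 + 144 = 114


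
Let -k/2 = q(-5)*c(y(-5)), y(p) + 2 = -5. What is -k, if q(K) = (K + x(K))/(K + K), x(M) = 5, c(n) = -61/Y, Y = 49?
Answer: 0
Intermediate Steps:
y(p) = -7 (y(p) = -2 - 5 = -7)
c(n) = -61/49
q(K) = (5 + K)/(2*K) (q(K) = (K + 5)/(K + K) = (5 + K)/((2*K)) = (5 + K)*(1/(2*K)) = (5 + K)/(2*K))
k = 0 (k = -2*(½)*(5 - 5)/(-5)*(-61)/49 = -2*(½)*(-⅕)*0*(-61)/49 = -0*(-61)/49 = -2*0 = 0)
-k = -1*0 = 0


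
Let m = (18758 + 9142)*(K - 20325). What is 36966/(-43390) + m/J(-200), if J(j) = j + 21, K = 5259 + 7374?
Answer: 4655891217543/3883405 ≈ 1.1989e+6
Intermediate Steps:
K = 12633
J(j) = 21 + j
m = -214606800 (m = (18758 + 9142)*(12633 - 20325) = 27900*(-7692) = -214606800)
36966/(-43390) + m/J(-200) = 36966/(-43390) - 214606800/(21 - 200) = 36966*(-1/43390) - 214606800/(-179) = -18483/21695 - 214606800*(-1/179) = -18483/21695 + 214606800/179 = 4655891217543/3883405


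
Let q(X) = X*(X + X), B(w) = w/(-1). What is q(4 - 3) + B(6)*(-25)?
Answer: 152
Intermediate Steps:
B(w) = -w (B(w) = w*(-1) = -w)
q(X) = 2*X² (q(X) = X*(2*X) = 2*X²)
q(4 - 3) + B(6)*(-25) = 2*(4 - 3)² - 1*6*(-25) = 2*1² - 6*(-25) = 2*1 + 150 = 2 + 150 = 152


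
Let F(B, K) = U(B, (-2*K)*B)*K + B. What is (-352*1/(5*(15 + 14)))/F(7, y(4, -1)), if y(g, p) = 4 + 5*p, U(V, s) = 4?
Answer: -352/435 ≈ -0.80920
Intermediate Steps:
F(B, K) = B + 4*K (F(B, K) = 4*K + B = B + 4*K)
(-352*1/(5*(15 + 14)))/F(7, y(4, -1)) = (-352*1/(5*(15 + 14)))/(7 + 4*(4 + 5*(-1))) = (-352/(29*5))/(7 + 4*(4 - 5)) = (-352/145)/(7 + 4*(-1)) = (-352*1/145)/(7 - 4) = -352/145/3 = -352/145*1/3 = -352/435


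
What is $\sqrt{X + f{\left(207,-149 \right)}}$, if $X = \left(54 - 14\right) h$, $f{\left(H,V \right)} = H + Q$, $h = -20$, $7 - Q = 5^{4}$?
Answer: $i \sqrt{1211} \approx 34.799 i$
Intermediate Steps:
$Q = -618$ ($Q = 7 - 5^{4} = 7 - 625 = -618$)
$f{\left(H,V \right)} = -618 + H$ ($f{\left(H,V \right)} = H - 618 = -618 + H$)
$X = -800$ ($X = \left(54 - 14\right) \left(-20\right) = 40 \left(-20\right) = -800$)
$\sqrt{X + f{\left(207,-149 \right)}} = \sqrt{-800 + \left(-618 + 207\right)} = \sqrt{-800 - 411} = \sqrt{-1211} = i \sqrt{1211}$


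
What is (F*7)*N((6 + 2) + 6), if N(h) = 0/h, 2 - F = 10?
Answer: 0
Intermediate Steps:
F = -8 (F = 2 - 1*10 = 2 - 10 = -8)
N(h) = 0
(F*7)*N((6 + 2) + 6) = -8*7*0 = -56*0 = 0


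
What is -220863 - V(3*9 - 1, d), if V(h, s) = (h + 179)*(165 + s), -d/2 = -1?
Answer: -255098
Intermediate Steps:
d = 2 (d = -2*(-1) = 2)
V(h, s) = (165 + s)*(179 + h) (V(h, s) = (179 + h)*(165 + s) = (165 + s)*(179 + h))
-220863 - V(3*9 - 1, d) = -220863 - (29535 + 165*(3*9 - 1) + 179*2 + (3*9 - 1)*2) = -220863 - (29535 + 165*(27 - 1) + 358 + (27 - 1)*2) = -220863 - (29535 + 165*26 + 358 + 26*2) = -220863 - (29535 + 4290 + 358 + 52) = -220863 - 1*34235 = -220863 - 34235 = -255098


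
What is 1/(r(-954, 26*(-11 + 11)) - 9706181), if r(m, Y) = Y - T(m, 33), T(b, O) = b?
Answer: -1/9705227 ≈ -1.0304e-7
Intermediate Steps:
r(m, Y) = Y - m
1/(r(-954, 26*(-11 + 11)) - 9706181) = 1/((26*(-11 + 11) - 1*(-954)) - 9706181) = 1/((26*0 + 954) - 9706181) = 1/((0 + 954) - 9706181) = 1/(954 - 9706181) = 1/(-9705227) = -1/9705227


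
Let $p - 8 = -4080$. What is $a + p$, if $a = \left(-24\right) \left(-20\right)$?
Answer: $-3592$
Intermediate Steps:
$p = -4072$ ($p = 8 - 4080 = -4072$)
$a = 480$
$a + p = 480 - 4072 = -3592$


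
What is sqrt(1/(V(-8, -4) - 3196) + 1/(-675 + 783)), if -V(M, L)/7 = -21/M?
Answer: sqrt(1917130395)/462870 ≈ 0.094595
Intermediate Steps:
V(M, L) = 147/M (V(M, L) = -(-147)/M = 147/M)
sqrt(1/(V(-8, -4) - 3196) + 1/(-675 + 783)) = sqrt(1/(147/(-8) - 3196) + 1/(-675 + 783)) = sqrt(1/(147*(-1/8) - 3196) + 1/108) = sqrt(1/(-147/8 - 3196) + 1/108) = sqrt(1/(-25715/8) + 1/108) = sqrt(-8/25715 + 1/108) = sqrt(24851/2777220) = sqrt(1917130395)/462870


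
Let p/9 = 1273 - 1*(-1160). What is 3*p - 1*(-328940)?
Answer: 394631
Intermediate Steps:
p = 21897 (p = 9*(1273 - 1*(-1160)) = 9*(1273 + 1160) = 9*2433 = 21897)
3*p - 1*(-328940) = 3*21897 - 1*(-328940) = 65691 + 328940 = 394631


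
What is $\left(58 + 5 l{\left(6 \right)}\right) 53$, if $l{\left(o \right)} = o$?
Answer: $4664$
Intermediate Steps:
$\left(58 + 5 l{\left(6 \right)}\right) 53 = \left(58 + 5 \cdot 6\right) 53 = \left(58 + 30\right) 53 = 88 \cdot 53 = 4664$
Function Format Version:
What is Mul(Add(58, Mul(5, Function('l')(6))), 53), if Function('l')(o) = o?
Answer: 4664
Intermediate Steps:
Mul(Add(58, Mul(5, Function('l')(6))), 53) = Mul(Add(58, Mul(5, 6)), 53) = Mul(Add(58, 30), 53) = Mul(88, 53) = 4664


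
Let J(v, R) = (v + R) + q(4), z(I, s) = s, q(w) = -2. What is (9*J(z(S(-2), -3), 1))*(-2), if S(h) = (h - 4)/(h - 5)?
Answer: 72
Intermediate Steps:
S(h) = (-4 + h)/(-5 + h)
J(v, R) = -2 + R + v (J(v, R) = (v + R) - 2 = (R + v) - 2 = -2 + R + v)
(9*J(z(S(-2), -3), 1))*(-2) = (9*(-2 + 1 - 3))*(-2) = (9*(-4))*(-2) = -36*(-2) = 72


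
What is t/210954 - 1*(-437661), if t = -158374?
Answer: 46163090110/105477 ≈ 4.3766e+5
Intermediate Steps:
t/210954 - 1*(-437661) = -158374/210954 - 1*(-437661) = -158374*1/210954 + 437661 = -79187/105477 + 437661 = 46163090110/105477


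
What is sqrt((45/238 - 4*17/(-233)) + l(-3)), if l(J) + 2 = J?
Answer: I*sqrt(13896827854)/55454 ≈ 2.1258*I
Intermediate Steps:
l(J) = -2 + J
sqrt((45/238 - 4*17/(-233)) + l(-3)) = sqrt((45/238 - 4*17/(-233)) + (-2 - 3)) = sqrt((45*(1/238) - 68*(-1/233)) - 5) = sqrt((45/238 + 68/233) - 5) = sqrt(26669/55454 - 5) = sqrt(-250601/55454) = I*sqrt(13896827854)/55454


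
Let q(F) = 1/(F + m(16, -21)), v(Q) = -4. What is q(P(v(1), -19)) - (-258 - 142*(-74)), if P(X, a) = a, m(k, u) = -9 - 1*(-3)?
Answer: -256251/25 ≈ -10250.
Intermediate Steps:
m(k, u) = -6 (m(k, u) = -9 + 3 = -6)
q(F) = 1/(-6 + F) (q(F) = 1/(F - 6) = 1/(-6 + F))
q(P(v(1), -19)) - (-258 - 142*(-74)) = 1/(-6 - 19) - (-258 - 142*(-74)) = 1/(-25) - (-258 + 10508) = -1/25 - 1*10250 = -1/25 - 10250 = -256251/25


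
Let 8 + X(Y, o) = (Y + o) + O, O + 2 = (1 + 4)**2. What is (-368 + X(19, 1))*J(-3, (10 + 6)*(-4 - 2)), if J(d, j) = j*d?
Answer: -95904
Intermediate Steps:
O = 23 (O = -2 + (1 + 4)**2 = -2 + 5**2 = -2 + 25 = 23)
J(d, j) = d*j
X(Y, o) = 15 + Y + o (X(Y, o) = -8 + ((Y + o) + 23) = -8 + (23 + Y + o) = 15 + Y + o)
(-368 + X(19, 1))*J(-3, (10 + 6)*(-4 - 2)) = (-368 + (15 + 19 + 1))*(-3*(10 + 6)*(-4 - 2)) = (-368 + 35)*(-48*(-6)) = -(-999)*(-96) = -333*288 = -95904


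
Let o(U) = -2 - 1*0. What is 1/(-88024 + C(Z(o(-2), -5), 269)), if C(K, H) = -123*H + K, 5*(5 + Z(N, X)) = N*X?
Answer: -1/121114 ≈ -8.2567e-6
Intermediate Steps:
o(U) = -2 (o(U) = -2 + 0 = -2)
Z(N, X) = -5 + N*X/5 (Z(N, X) = -5 + (N*X)/5 = -5 + N*X/5)
C(K, H) = K - 123*H
1/(-88024 + C(Z(o(-2), -5), 269)) = 1/(-88024 + ((-5 + (1/5)*(-2)*(-5)) - 123*269)) = 1/(-88024 + ((-5 + 2) - 33087)) = 1/(-88024 + (-3 - 33087)) = 1/(-88024 - 33090) = 1/(-121114) = -1/121114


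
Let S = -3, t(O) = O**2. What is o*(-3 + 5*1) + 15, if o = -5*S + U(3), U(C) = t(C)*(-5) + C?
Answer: -39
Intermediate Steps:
U(C) = C - 5*C**2 (U(C) = C**2*(-5) + C = -5*C**2 + C = C - 5*C**2)
o = -27 (o = -5*(-3) + 3*(1 - 5*3) = 15 + 3*(1 - 15) = 15 + 3*(-14) = 15 - 42 = -27)
o*(-3 + 5*1) + 15 = -27*(-3 + 5*1) + 15 = -27*(-3 + 5) + 15 = -27*2 + 15 = -54 + 15 = -39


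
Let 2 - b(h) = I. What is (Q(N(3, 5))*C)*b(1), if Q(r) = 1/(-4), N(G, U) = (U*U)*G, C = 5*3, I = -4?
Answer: -45/2 ≈ -22.500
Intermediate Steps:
b(h) = 6 (b(h) = 2 - 1*(-4) = 2 + 4 = 6)
C = 15
N(G, U) = G*U² (N(G, U) = U²*G = G*U²)
Q(r) = -¼
(Q(N(3, 5))*C)*b(1) = -¼*15*6 = -15/4*6 = -45/2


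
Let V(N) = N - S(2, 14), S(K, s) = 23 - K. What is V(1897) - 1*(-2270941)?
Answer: 2272817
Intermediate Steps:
V(N) = -21 + N (V(N) = N - (23 - 1*2) = N - (23 - 2) = N - 1*21 = N - 21 = -21 + N)
V(1897) - 1*(-2270941) = (-21 + 1897) - 1*(-2270941) = 1876 + 2270941 = 2272817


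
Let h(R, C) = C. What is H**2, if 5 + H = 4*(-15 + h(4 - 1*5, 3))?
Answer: 2809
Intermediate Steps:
H = -53 (H = -5 + 4*(-15 + 3) = -5 + 4*(-12) = -5 - 48 = -53)
H**2 = (-53)**2 = 2809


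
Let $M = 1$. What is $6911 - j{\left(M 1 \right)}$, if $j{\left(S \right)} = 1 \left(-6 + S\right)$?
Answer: $6916$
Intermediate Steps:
$j{\left(S \right)} = -6 + S$
$6911 - j{\left(M 1 \right)} = 6911 - \left(-6 + 1 \cdot 1\right) = 6911 - \left(-6 + 1\right) = 6911 - -5 = 6911 + 5 = 6916$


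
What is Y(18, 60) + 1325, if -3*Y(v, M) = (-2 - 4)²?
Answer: 1313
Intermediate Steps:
Y(v, M) = -12 (Y(v, M) = -(-2 - 4)²/3 = -⅓*(-6)² = -⅓*36 = -12)
Y(18, 60) + 1325 = -12 + 1325 = 1313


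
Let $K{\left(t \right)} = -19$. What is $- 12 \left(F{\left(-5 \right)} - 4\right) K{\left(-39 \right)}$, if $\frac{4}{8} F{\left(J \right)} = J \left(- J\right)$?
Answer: $-12312$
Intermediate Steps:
$F{\left(J \right)} = - 2 J^{2}$ ($F{\left(J \right)} = 2 J \left(- J\right) = 2 \left(- J^{2}\right) = - 2 J^{2}$)
$- 12 \left(F{\left(-5 \right)} - 4\right) K{\left(-39 \right)} = - 12 \left(- 2 \left(-5\right)^{2} - 4\right) \left(-19\right) = - 12 \left(\left(-2\right) 25 - 4\right) \left(-19\right) = - 12 \left(-50 - 4\right) \left(-19\right) = \left(-12\right) \left(-54\right) \left(-19\right) = 648 \left(-19\right) = -12312$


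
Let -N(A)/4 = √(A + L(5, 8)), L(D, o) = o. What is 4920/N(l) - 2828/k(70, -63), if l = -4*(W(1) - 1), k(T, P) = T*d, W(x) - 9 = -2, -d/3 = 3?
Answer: 202/45 + 615*I/2 ≈ 4.4889 + 307.5*I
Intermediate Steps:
d = -9 (d = -3*3 = -9)
W(x) = 7 (W(x) = 9 - 2 = 7)
k(T, P) = -9*T (k(T, P) = T*(-9) = -9*T)
l = -24 (l = -4*(7 - 1) = -4*6 = -24)
N(A) = -4*√(8 + A) (N(A) = -4*√(A + 8) = -4*√(8 + A))
4920/N(l) - 2828/k(70, -63) = 4920/((-4*√(8 - 24))) - 2828/((-9*70)) = 4920/((-16*I)) - 2828/(-630) = 4920/((-16*I)) - 2828*(-1/630) = 4920/((-16*I)) + 202/45 = 4920*(I/16) + 202/45 = 615*I/2 + 202/45 = 202/45 + 615*I/2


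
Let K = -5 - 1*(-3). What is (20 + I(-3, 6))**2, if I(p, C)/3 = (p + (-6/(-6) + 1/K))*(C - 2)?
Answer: 100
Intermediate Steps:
K = -2 (K = -5 + 3 = -2)
I(p, C) = 3*(1/2 + p)*(-2 + C) (I(p, C) = 3*((p + (-6/(-6) + 1/(-2)))*(C - 2)) = 3*((p + (-6*(-1/6) + 1*(-1/2)))*(-2 + C)) = 3*((p + (1 - 1/2))*(-2 + C)) = 3*((p + 1/2)*(-2 + C)) = 3*((1/2 + p)*(-2 + C)) = 3*(1/2 + p)*(-2 + C))
(20 + I(-3, 6))**2 = (20 + (-3 - 6*(-3) + (3/2)*6 + 3*6*(-3)))**2 = (20 + (-3 + 18 + 9 - 54))**2 = (20 - 30)**2 = (-10)**2 = 100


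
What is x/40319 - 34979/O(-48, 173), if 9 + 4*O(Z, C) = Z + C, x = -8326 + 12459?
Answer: -1410198444/1169251 ≈ -1206.1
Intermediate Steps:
x = 4133
O(Z, C) = -9/4 + C/4 + Z/4 (O(Z, C) = -9/4 + (Z + C)/4 = -9/4 + (C + Z)/4 = -9/4 + (C/4 + Z/4) = -9/4 + C/4 + Z/4)
x/40319 - 34979/O(-48, 173) = 4133/40319 - 34979/(-9/4 + (¼)*173 + (¼)*(-48)) = 4133*(1/40319) - 34979/(-9/4 + 173/4 - 12) = 4133/40319 - 34979/29 = -1410198444/1169251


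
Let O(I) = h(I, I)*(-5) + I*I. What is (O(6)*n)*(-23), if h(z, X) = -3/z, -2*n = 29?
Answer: 51359/4 ≈ 12840.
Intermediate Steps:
n = -29/2 (n = -½*29 = -29/2 ≈ -14.500)
O(I) = I² + 15/I (O(I) = -3/I*(-5) + I*I = 15/I + I² = I² + 15/I)
(O(6)*n)*(-23) = (((15 + 6³)/6)*(-29/2))*(-23) = (((15 + 216)/6)*(-29/2))*(-23) = (((⅙)*231)*(-29/2))*(-23) = ((77/2)*(-29/2))*(-23) = -2233/4*(-23) = 51359/4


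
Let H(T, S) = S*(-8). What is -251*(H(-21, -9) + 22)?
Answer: -23594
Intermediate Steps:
H(T, S) = -8*S
-251*(H(-21, -9) + 22) = -251*(-8*(-9) + 22) = -251*(72 + 22) = -251*94 = -23594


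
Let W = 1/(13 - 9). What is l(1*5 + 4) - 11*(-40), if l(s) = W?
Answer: 1761/4 ≈ 440.25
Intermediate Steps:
W = 1/4 ≈ 0.25000
l(s) = 1/4
l(1*5 + 4) - 11*(-40) = 1/4 - 11*(-40) = 1/4 + 440 = 1761/4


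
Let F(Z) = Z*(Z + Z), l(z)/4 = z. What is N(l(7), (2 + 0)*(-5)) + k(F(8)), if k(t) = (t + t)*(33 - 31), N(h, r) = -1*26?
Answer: 486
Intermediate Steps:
l(z) = 4*z
N(h, r) = -26
F(Z) = 2*Z² (F(Z) = Z*(2*Z) = 2*Z²)
k(t) = 4*t (k(t) = (2*t)*2 = 4*t)
N(l(7), (2 + 0)*(-5)) + k(F(8)) = -26 + 4*(2*8²) = -26 + 4*(2*64) = -26 + 4*128 = -26 + 512 = 486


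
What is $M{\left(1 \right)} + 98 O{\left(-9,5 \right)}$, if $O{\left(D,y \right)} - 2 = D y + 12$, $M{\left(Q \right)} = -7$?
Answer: $-3045$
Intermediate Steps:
$O{\left(D,y \right)} = 14 + D y$ ($O{\left(D,y \right)} = 2 + \left(D y + 12\right) = 2 + \left(12 + D y\right) = 14 + D y$)
$M{\left(1 \right)} + 98 O{\left(-9,5 \right)} = -7 + 98 \left(14 - 45\right) = -7 + 98 \left(-31\right) = -7 - 3038 = -3045$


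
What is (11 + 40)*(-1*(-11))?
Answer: 561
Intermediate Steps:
(11 + 40)*(-1*(-11)) = 51*11 = 561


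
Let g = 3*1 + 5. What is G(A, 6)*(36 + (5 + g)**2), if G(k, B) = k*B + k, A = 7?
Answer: 10045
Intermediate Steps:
G(k, B) = k + B*k (G(k, B) = B*k + k = k + B*k)
g = 8 (g = 3 + 5 = 8)
G(A, 6)*(36 + (5 + g)**2) = (7*(1 + 6))*(36 + (5 + 8)**2) = (7*7)*(36 + 13**2) = 49*(36 + 169) = 49*205 = 10045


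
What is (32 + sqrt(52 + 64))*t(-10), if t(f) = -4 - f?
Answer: 192 + 12*sqrt(29) ≈ 256.62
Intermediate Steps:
(32 + sqrt(52 + 64))*t(-10) = (32 + sqrt(52 + 64))*(-4 - 1*(-10)) = (32 + sqrt(116))*(-4 + 10) = (32 + 2*sqrt(29))*6 = 192 + 12*sqrt(29)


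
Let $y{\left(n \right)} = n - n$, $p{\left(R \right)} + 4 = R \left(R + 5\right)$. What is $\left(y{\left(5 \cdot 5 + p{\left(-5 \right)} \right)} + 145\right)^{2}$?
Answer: $21025$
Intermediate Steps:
$p{\left(R \right)} = -4 + R \left(5 + R\right)$ ($p{\left(R \right)} = -4 + R \left(R + 5\right) = -4 + R \left(5 + R\right)$)
$y{\left(n \right)} = 0$
$\left(y{\left(5 \cdot 5 + p{\left(-5 \right)} \right)} + 145\right)^{2} = \left(0 + 145\right)^{2} = 145^{2} = 21025$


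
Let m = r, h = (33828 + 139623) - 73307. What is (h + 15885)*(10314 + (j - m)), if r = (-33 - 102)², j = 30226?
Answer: 2589187135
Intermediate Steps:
h = 100144 (h = 173451 - 73307 = 100144)
r = 18225 (r = (-135)² = 18225)
m = 18225
(h + 15885)*(10314 + (j - m)) = (100144 + 15885)*(10314 + (30226 - 1*18225)) = 116029*(10314 + (30226 - 18225)) = 116029*(10314 + 12001) = 116029*22315 = 2589187135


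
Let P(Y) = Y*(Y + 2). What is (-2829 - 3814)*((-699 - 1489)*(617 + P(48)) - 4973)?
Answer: 43884780667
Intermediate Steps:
P(Y) = Y*(2 + Y)
(-2829 - 3814)*((-699 - 1489)*(617 + P(48)) - 4973) = (-2829 - 3814)*((-699 - 1489)*(617 + 48*(2 + 48)) - 4973) = -6643*(-2188*(617 + 48*50) - 4973) = -6643*(-2188*(617 + 2400) - 4973) = -6643*(-2188*3017 - 4973) = -6643*(-6601196 - 4973) = -6643*(-6606169) = 43884780667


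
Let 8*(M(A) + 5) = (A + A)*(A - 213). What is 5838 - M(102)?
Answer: 17347/2 ≈ 8673.5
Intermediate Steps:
M(A) = -5 + A*(-213 + A)/4 (M(A) = -5 + ((A + A)*(A - 213))/8 = -5 + ((2*A)*(-213 + A))/8 = -5 + (2*A*(-213 + A))/8 = -5 + A*(-213 + A)/4)
5838 - M(102) = 5838 - (-5 - 213/4*102 + (¼)*102²) = 5838 - (-5 - 10863/2 + (¼)*10404) = 5838 - (-5 - 10863/2 + 2601) = 5838 - 1*(-5671/2) = 5838 + 5671/2 = 17347/2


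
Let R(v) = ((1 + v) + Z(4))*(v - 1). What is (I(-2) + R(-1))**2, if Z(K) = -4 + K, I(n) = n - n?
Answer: 0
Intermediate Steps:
I(n) = 0
R(v) = (1 + v)*(-1 + v) (R(v) = ((1 + v) + (-4 + 4))*(v - 1) = ((1 + v) + 0)*(-1 + v) = (1 + v)*(-1 + v))
(I(-2) + R(-1))**2 = (0 + (-1 + (-1)**2))**2 = (0 + (-1 + 1))**2 = (0 + 0)**2 = 0**2 = 0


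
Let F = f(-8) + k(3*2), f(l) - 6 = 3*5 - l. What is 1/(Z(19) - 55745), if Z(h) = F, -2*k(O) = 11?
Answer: -2/111443 ≈ -1.7946e-5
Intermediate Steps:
f(l) = 21 - l (f(l) = 6 + (3*5 - l) = 6 + (15 - l) = 21 - l)
k(O) = -11/2 (k(O) = -1/2*11 = -11/2)
F = 47/2 (F = (21 - 1*(-8)) - 11/2 = (21 + 8) - 11/2 = 29 - 11/2 = 47/2 ≈ 23.500)
Z(h) = 47/2
1/(Z(19) - 55745) = 1/(47/2 - 55745) = 1/(-111443/2) = -2/111443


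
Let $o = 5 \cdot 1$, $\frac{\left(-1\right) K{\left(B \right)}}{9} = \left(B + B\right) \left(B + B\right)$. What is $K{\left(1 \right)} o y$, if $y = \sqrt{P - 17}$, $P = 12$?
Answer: $- 180 i \sqrt{5} \approx - 402.49 i$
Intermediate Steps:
$K{\left(B \right)} = - 36 B^{2}$ ($K{\left(B \right)} = - 9 \left(B + B\right) \left(B + B\right) = - 9 \cdot 2 B 2 B = - 9 \cdot 4 B^{2} = - 36 B^{2}$)
$y = i \sqrt{5}$ ($y = \sqrt{12 - 17} = \sqrt{-5} = i \sqrt{5} \approx 2.2361 i$)
$o = 5$
$K{\left(1 \right)} o y = - 36 \cdot 1^{2} \cdot 5 i \sqrt{5} = \left(-36\right) 1 \cdot 5 i \sqrt{5} = \left(-36\right) 5 i \sqrt{5} = - 180 i \sqrt{5}$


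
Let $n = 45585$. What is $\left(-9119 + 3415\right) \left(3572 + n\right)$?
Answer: $-280391528$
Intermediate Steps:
$\left(-9119 + 3415\right) \left(3572 + n\right) = \left(-9119 + 3415\right) \left(3572 + 45585\right) = \left(-5704\right) 49157 = -280391528$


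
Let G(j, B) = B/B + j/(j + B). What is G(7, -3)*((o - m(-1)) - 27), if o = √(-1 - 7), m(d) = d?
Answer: -143/2 + 11*I*√2/2 ≈ -71.5 + 7.7782*I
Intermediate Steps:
o = 2*I*√2 (o = √(-8) = 2*I*√2 ≈ 2.8284*I)
G(j, B) = 1 + j/(B + j)
G(7, -3)*((o - m(-1)) - 27) = ((-3 + 2*7)/(-3 + 7))*((2*I*√2 - 1*(-1)) - 27) = ((-3 + 14)/4)*((2*I*√2 + 1) - 27) = ((¼)*11)*((1 + 2*I*√2) - 27) = 11*(-26 + 2*I*√2)/4 = -143/2 + 11*I*√2/2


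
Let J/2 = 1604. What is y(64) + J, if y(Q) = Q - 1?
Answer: 3271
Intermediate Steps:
J = 3208 (J = 2*1604 = 3208)
y(Q) = -1 + Q
y(64) + J = (-1 + 64) + 3208 = 63 + 3208 = 3271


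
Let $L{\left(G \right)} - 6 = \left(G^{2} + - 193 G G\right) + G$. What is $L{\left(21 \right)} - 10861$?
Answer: $-95506$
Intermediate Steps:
$L{\left(G \right)} = 6 + G - 192 G^{2}$ ($L{\left(G \right)} = 6 + \left(\left(G^{2} + - 193 G G\right) + G\right) = 6 + \left(\left(G^{2} - 193 G^{2}\right) + G\right) = 6 - \left(- G + 192 G^{2}\right) = 6 + G - 192 G^{2}$)
$L{\left(21 \right)} - 10861 = \left(6 + 21 - 192 \cdot 21^{2}\right) - 10861 = \left(6 + 21 - 84672\right) - 10861 = -84645 - 10861 = -95506$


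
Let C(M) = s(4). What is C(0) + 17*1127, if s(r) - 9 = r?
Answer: 19172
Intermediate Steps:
s(r) = 9 + r
C(M) = 13 (C(M) = 9 + 4 = 13)
C(0) + 17*1127 = 13 + 17*1127 = 13 + 19159 = 19172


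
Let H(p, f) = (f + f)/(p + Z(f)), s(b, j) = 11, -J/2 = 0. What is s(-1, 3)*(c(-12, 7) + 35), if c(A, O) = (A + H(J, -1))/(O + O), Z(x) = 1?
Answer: 374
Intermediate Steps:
J = 0 (J = -2*0 = 0)
H(p, f) = 2*f/(1 + p) (H(p, f) = (f + f)/(p + 1) = (2*f)/(1 + p) = 2*f/(1 + p))
c(A, O) = (-2 + A)/(2*O) (c(A, O) = (A + 2*(-1)/(1 + 0))/(O + O) = (A + 2*(-1)/1)/((2*O)) = (A + 2*(-1)*1)*(1/(2*O)) = (A - 2)*(1/(2*O)) = (-2 + A)*(1/(2*O)) = (-2 + A)/(2*O))
s(-1, 3)*(c(-12, 7) + 35) = 11*((1/2)*(-2 - 12)/7 + 35) = 11*((1/2)*(1/7)*(-14) + 35) = 11*(-1 + 35) = 11*34 = 374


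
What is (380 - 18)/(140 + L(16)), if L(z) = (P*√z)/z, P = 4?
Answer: 362/141 ≈ 2.5674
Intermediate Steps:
L(z) = 4/√z (L(z) = (4*√z)/z = 4/√z)
(380 - 18)/(140 + L(16)) = (380 - 18)/(140 + 4/√16) = 362/(140 + 4*(¼)) = 362/(140 + 1) = 362/141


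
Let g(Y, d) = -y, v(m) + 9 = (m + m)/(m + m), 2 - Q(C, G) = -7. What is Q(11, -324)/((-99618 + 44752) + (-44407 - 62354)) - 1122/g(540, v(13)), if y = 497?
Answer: 181341021/80328619 ≈ 2.2575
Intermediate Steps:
Q(C, G) = 9 (Q(C, G) = 2 - 1*(-7) = 2 + 7 = 9)
v(m) = -8 (v(m) = -9 + (m + m)/(m + m) = -9 + (2*m)/((2*m)) = -9 + (2*m)*(1/(2*m)) = -9 + 1 = -8)
g(Y, d) = -497 (g(Y, d) = -1*497 = -497)
Q(11, -324)/((-99618 + 44752) + (-44407 - 62354)) - 1122/g(540, v(13)) = 9/((-99618 + 44752) + (-44407 - 62354)) - 1122/(-497) = 9/(-54866 - 106761) - 1122*(-1/497) = 9/(-161627) + 1122/497 = 9*(-1/161627) + 1122/497 = -9/161627 + 1122/497 = 181341021/80328619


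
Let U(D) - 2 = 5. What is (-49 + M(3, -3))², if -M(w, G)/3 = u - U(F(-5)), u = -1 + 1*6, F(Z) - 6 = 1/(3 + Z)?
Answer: 1849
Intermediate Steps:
F(Z) = 6 + 1/(3 + Z)
U(D) = 7 (U(D) = 2 + 5 = 7)
u = 5 (u = -1 + 6 = 5)
M(w, G) = 6 (M(w, G) = -3*(5 - 1*7) = -3*(5 - 7) = -3*(-2) = 6)
(-49 + M(3, -3))² = (-49 + 6)² = (-43)² = 1849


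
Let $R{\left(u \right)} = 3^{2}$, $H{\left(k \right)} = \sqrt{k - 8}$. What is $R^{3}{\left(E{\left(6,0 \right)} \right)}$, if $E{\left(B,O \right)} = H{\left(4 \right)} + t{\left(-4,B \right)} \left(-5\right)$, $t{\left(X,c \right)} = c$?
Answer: $729$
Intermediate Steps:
$H{\left(k \right)} = \sqrt{-8 + k}$ ($H{\left(k \right)} = \sqrt{k - 8} = \sqrt{-8 + k}$)
$E{\left(B,O \right)} = - 5 B + 2 i$ ($E{\left(B,O \right)} = \sqrt{-8 + 4} + B \left(-5\right) = \sqrt{-4} - 5 B = 2 i - 5 B = - 5 B + 2 i$)
$R{\left(u \right)} = 9$
$R^{3}{\left(E{\left(6,0 \right)} \right)} = 9^{3} = 729$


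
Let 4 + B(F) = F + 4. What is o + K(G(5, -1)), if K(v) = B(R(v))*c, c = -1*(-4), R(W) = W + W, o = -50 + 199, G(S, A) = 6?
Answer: 197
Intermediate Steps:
o = 149
R(W) = 2*W
B(F) = F (B(F) = -4 + (F + 4) = -4 + (4 + F) = F)
c = 4
K(v) = 8*v (K(v) = (2*v)*4 = 8*v)
o + K(G(5, -1)) = 149 + 8*6 = 149 + 48 = 197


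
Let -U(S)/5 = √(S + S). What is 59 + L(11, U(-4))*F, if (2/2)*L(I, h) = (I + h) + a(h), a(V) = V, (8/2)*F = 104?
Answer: 345 - 520*I*√2 ≈ 345.0 - 735.39*I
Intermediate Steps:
F = 26 (F = (¼)*104 = 26)
U(S) = -5*√2*√S (U(S) = -5*√(S + S) = -5*√2*√S)
L(I, h) = I + 2*h (L(I, h) = (I + h) + h = I + 2*h)
59 + L(11, U(-4))*F = 59 + (11 + 2*(-5*√2*√(-4)))*26 = 59 + (11 + 2*(-5*√2*2*I))*26 = 59 + (11 + 2*(-10*I*√2))*26 = 59 + (11 - 20*I*√2)*26 = 59 + (286 - 520*I*√2) = 345 - 520*I*√2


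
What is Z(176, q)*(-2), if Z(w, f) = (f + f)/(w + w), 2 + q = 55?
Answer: -53/88 ≈ -0.60227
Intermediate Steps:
q = 53 (q = -2 + 55 = 53)
Z(w, f) = f/w (Z(w, f) = (2*f)/((2*w)) = (2*f)*(1/(2*w)) = f/w)
Z(176, q)*(-2) = (53/176)*(-2) = -53/88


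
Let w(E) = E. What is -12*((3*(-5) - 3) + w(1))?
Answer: 204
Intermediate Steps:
-12*((3*(-5) - 3) + w(1)) = -12*((3*(-5) - 3) + 1) = -12*((-15 - 3) + 1) = -12*(-18 + 1) = -12*(-17) = 204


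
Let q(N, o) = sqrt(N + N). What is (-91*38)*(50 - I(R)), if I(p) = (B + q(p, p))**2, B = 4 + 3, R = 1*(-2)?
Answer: -17290 + 96824*I ≈ -17290.0 + 96824.0*I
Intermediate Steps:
R = -2
B = 7
q(N, o) = sqrt(2)*sqrt(N) (q(N, o) = sqrt(2*N) = sqrt(2)*sqrt(N))
I(p) = (7 + sqrt(2)*sqrt(p))**2
(-91*38)*(50 - I(R)) = (-91*38)*(50 - (7 + sqrt(2)*sqrt(-2))**2) = -3458*(50 - (7 + sqrt(2)*(I*sqrt(2)))**2) = -3458*(50 - (7 + 2*I)**2) = -172900 + 3458*(7 + 2*I)**2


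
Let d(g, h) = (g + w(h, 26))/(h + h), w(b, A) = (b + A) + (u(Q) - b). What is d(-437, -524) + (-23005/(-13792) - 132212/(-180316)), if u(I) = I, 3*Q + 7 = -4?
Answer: 683392330627/244339720224 ≈ 2.7969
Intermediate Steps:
Q = -11/3 (Q = -7/3 + (1/3)*(-4) = -7/3 - 4/3 = -11/3 ≈ -3.6667)
w(b, A) = -11/3 + A (w(b, A) = (b + A) + (-11/3 - b) = (A + b) + (-11/3 - b) = -11/3 + A)
d(g, h) = (67/3 + g)/(2*h) (d(g, h) = (g + (-11/3 + 26))/(h + h) = (g + 67/3)/((2*h)) = (67/3 + g)*(1/(2*h)) = (67/3 + g)/(2*h))
d(-437, -524) + (-23005/(-13792) - 132212/(-180316)) = (1/6)*(67 + 3*(-437))/(-524) + (-23005/(-13792) - 132212/(-180316)) = (1/6)*(-1/524)*(67 - 1311) + (-23005*(-1/13792) - 132212*(-1/180316)) = (1/6)*(-1/524)*(-1244) + (23005/13792 + 33053/45079) = 311/786 + 1492909371/621729568 = 683392330627/244339720224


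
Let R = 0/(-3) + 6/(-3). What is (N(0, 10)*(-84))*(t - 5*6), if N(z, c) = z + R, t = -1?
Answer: -5208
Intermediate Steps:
R = -2 (R = 0*(-⅓) + 6*(-⅓) = 0 - 2 = -2)
N(z, c) = -2 + z (N(z, c) = z - 2 = -2 + z)
(N(0, 10)*(-84))*(t - 5*6) = ((-2 + 0)*(-84))*(-1 - 5*6) = (-2*(-84))*(-1 - 30) = 168*(-31) = -5208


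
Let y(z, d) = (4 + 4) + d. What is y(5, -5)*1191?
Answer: 3573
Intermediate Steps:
y(z, d) = 8 + d
y(5, -5)*1191 = (8 - 5)*1191 = 3*1191 = 3573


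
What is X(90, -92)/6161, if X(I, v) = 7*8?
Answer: 56/6161 ≈ 0.0090894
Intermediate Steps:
X(I, v) = 56
X(90, -92)/6161 = 56/6161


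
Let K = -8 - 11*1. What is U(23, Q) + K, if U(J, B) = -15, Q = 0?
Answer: -34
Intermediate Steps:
K = -19 (K = -8 - 11 = -19)
U(23, Q) + K = -15 - 19 = -34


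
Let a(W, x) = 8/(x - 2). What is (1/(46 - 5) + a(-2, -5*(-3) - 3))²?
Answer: 28561/42025 ≈ 0.67962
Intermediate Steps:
a(W, x) = 8/(-2 + x)
(1/(46 - 5) + a(-2, -5*(-3) - 3))² = (1/(46 - 5) + 8/(-2 + (-5*(-3) - 3)))² = (1/41 + 8/(-2 + (15 - 3)))² = (1/41 + 8/(-2 + 12))² = (1/41 + 8/10)² = (1/41 + 8*(⅒))² = (1/41 + ⅘)² = (169/205)² = 28561/42025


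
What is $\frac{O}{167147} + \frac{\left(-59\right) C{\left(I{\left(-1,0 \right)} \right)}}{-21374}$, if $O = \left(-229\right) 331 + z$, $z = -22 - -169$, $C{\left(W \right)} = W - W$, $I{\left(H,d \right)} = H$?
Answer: $- \frac{75652}{167147} \approx -0.45261$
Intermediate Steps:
$C{\left(W \right)} = 0$
$z = 147$ ($z = -22 + 169 = 147$)
$O = -75652$ ($O = \left(-229\right) 331 + 147 = -75799 + 147 = -75652$)
$\frac{O}{167147} + \frac{\left(-59\right) C{\left(I{\left(-1,0 \right)} \right)}}{-21374} = - \frac{75652}{167147} + \frac{\left(-59\right) 0}{-21374} = \left(-75652\right) \frac{1}{167147} + 0 \left(- \frac{1}{21374}\right) = - \frac{75652}{167147} + 0 = - \frac{75652}{167147}$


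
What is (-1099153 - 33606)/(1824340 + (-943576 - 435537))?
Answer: -1132759/445227 ≈ -2.5442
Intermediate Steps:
(-1099153 - 33606)/(1824340 + (-943576 - 435537)) = -1132759/(1824340 - 1379113) = -1132759/445227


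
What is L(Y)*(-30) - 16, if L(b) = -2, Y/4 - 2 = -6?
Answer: 44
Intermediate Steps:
Y = -16 (Y = 8 + 4*(-6) = 8 - 24 = -16)
L(Y)*(-30) - 16 = -2*(-30) - 16 = 60 - 16 = 44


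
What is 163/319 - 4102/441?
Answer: -176665/20097 ≈ -8.7906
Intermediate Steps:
163/319 - 4102/441 = 163*(1/319) - 4102*1/441 = 163/319 - 586/63 = -176665/20097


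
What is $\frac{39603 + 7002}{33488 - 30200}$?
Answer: $\frac{15535}{1096} \approx 14.174$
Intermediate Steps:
$\frac{39603 + 7002}{33488 - 30200} = \frac{46605}{3288} = 46605 \cdot \frac{1}{3288} = \frac{15535}{1096}$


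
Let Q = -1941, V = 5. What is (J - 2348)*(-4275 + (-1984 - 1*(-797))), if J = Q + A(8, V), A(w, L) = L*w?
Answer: 23208038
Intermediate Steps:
J = -1901 (J = -1941 + 5*8 = -1941 + 40 = -1901)
(J - 2348)*(-4275 + (-1984 - 1*(-797))) = (-1901 - 2348)*(-4275 + (-1984 - 1*(-797))) = -4249*(-4275 + (-1984 + 797)) = -4249*(-4275 - 1187) = -4249*(-5462) = 23208038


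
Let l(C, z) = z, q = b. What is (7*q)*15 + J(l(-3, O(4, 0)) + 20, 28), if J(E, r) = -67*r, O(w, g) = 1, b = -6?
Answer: -2506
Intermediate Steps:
q = -6
(7*q)*15 + J(l(-3, O(4, 0)) + 20, 28) = (7*(-6))*15 - 67*28 = -42*15 - 1876 = -630 - 1876 = -2506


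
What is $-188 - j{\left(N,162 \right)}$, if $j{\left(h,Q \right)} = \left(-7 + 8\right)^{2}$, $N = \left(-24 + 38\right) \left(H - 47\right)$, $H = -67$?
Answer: $-189$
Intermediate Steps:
$N = -1596$ ($N = \left(-24 + 38\right) \left(-67 - 47\right) = 14 \left(-114\right) = -1596$)
$j{\left(h,Q \right)} = 1$ ($j{\left(h,Q \right)} = 1^{2} = 1$)
$-188 - j{\left(N,162 \right)} = -188 - 1 = -189$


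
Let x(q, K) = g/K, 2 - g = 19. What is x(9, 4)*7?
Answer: -119/4 ≈ -29.750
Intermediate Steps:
g = -17 (g = 2 - 1*19 = 2 - 19 = -17)
x(q, K) = -17/K
x(9, 4)*7 = -17/4*7 = -119/4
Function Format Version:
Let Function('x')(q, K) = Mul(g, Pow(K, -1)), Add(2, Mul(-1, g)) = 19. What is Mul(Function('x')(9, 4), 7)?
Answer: Rational(-119, 4) ≈ -29.750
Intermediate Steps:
g = -17 (g = Add(2, Mul(-1, 19)) = Add(2, -19) = -17)
Function('x')(q, K) = Mul(-17, Pow(K, -1))
Mul(Function('x')(9, 4), 7) = Mul(Mul(-17, Pow(4, -1)), 7) = Mul(Mul(-17, Rational(1, 4)), 7) = Mul(Rational(-17, 4), 7) = Rational(-119, 4)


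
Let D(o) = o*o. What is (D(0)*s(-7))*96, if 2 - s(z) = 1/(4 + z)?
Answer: 0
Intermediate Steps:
D(o) = o²
s(z) = 2 - 1/(4 + z)
(D(0)*s(-7))*96 = (0²*((7 + 2*(-7))/(4 - 7)))*96 = (0*((7 - 14)/(-3)))*96 = (0*(-⅓*(-7)))*96 = (0*(7/3))*96 = 0*96 = 0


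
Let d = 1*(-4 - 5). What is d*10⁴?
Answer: -90000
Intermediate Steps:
d = -9 (d = 1*(-9) = -9)
d*10⁴ = -9*10⁴ = -9*10000 = -90000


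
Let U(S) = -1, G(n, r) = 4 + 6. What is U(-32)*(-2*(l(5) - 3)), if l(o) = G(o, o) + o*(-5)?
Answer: -36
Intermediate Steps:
G(n, r) = 10
l(o) = 10 - 5*o (l(o) = 10 + o*(-5) = 10 - 5*o)
U(-32)*(-2*(l(5) - 3)) = -(-2)*((10 - 5*5) - 3) = -(-2)*((10 - 25) - 3) = -(-2)*(-15 - 3) = -(-2)*(-18) = -1*36 = -36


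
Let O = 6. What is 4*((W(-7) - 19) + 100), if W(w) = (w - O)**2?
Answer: 1000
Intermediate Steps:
W(w) = (-6 + w)**2 (W(w) = (w - 1*6)**2 = (w - 6)**2 = (-6 + w)**2)
4*((W(-7) - 19) + 100) = 4*(((-6 - 7)**2 - 19) + 100) = 4*(((-13)**2 - 19) + 100) = 4*((169 - 19) + 100) = 4*(150 + 100) = 4*250 = 1000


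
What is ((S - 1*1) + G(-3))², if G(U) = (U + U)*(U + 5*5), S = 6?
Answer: 16129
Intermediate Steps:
G(U) = 2*U*(25 + U) (G(U) = (2*U)*(U + 25) = (2*U)*(25 + U) = 2*U*(25 + U))
((S - 1*1) + G(-3))² = ((6 - 1*1) + 2*(-3)*(25 - 3))² = ((6 - 1) + 2*(-3)*22)² = (5 - 132)² = (-127)² = 16129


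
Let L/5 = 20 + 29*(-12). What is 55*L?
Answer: -90200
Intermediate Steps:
L = -1640 (L = 5*(20 + 29*(-12)) = 5*(20 - 348) = 5*(-328) = -1640)
55*L = 55*(-1640) = -90200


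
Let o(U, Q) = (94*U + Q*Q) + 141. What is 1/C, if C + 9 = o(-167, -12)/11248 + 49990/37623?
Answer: -423183504/3826247315 ≈ -0.11060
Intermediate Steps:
o(U, Q) = 141 + Q**2 + 94*U (o(U, Q) = (94*U + Q**2) + 141 = (Q**2 + 94*U) + 141 = 141 + Q**2 + 94*U)
C = -3826247315/423183504 (C = -9 + ((141 + (-12)**2 + 94*(-167))/11248 + 49990/37623) = -9 + ((141 + 144 - 15698)*(1/11248) + 49990*(1/37623)) = -9 + (-15413*1/11248 + 49990/37623) = -9 + (-15413/11248 + 49990/37623) = -9 - 17595779/423183504 = -3826247315/423183504 ≈ -9.0416)
1/C = 1/(-3826247315/423183504) = -423183504/3826247315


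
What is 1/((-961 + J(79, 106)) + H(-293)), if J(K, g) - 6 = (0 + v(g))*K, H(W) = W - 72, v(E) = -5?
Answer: -1/1715 ≈ -0.00058309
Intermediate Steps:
H(W) = -72 + W
J(K, g) = 6 - 5*K (J(K, g) = 6 + (0 - 5)*K = 6 - 5*K)
1/((-961 + J(79, 106)) + H(-293)) = 1/((-961 + (6 - 5*79)) + (-72 - 293)) = 1/((-961 + (6 - 395)) - 365) = 1/((-961 - 389) - 365) = 1/(-1350 - 365) = 1/(-1715) = -1/1715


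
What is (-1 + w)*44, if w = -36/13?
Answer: -2156/13 ≈ -165.85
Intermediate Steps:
w = -36/13 (w = -36*1/13 = -36/13 ≈ -2.7692)
(-1 + w)*44 = (-1 - 36/13)*44 = -49/13*44 = -2156/13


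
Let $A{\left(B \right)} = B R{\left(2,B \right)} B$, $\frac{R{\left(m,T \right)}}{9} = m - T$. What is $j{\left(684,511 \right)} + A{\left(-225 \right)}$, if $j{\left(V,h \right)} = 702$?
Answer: $103427577$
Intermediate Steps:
$R{\left(m,T \right)} = - 9 T + 9 m$ ($R{\left(m,T \right)} = 9 \left(m - T\right) = - 9 T + 9 m$)
$A{\left(B \right)} = B^{2} \left(18 - 9 B\right)$ ($A{\left(B \right)} = B \left(- 9 B + 9 \cdot 2\right) B = B \left(- 9 B + 18\right) B = B \left(18 - 9 B\right) B = B^{2} \left(18 - 9 B\right)$)
$j{\left(684,511 \right)} + A{\left(-225 \right)} = 702 + 9 \left(-225\right)^{2} \left(2 - -225\right) = 702 + 9 \cdot 50625 \left(2 + 225\right) = 702 + 9 \cdot 50625 \cdot 227 = 702 + 103426875 = 103427577$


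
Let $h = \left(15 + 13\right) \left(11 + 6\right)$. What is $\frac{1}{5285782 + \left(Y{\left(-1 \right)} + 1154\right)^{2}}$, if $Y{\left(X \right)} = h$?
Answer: $\frac{1}{7942682} \approx 1.259 \cdot 10^{-7}$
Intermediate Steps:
$h = 476$ ($h = 28 \cdot 17 = 476$)
$Y{\left(X \right)} = 476$
$\frac{1}{5285782 + \left(Y{\left(-1 \right)} + 1154\right)^{2}} = \frac{1}{5285782 + \left(476 + 1154\right)^{2}} = \frac{1}{5285782 + 1630^{2}} = \frac{1}{5285782 + 2656900} = \frac{1}{7942682}$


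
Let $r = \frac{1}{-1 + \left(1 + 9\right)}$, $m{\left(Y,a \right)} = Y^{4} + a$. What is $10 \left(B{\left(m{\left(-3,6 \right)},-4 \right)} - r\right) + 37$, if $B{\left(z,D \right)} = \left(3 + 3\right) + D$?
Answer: $\frac{503}{9} \approx 55.889$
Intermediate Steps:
$m{\left(Y,a \right)} = a + Y^{4}$
$r = \frac{1}{9}$ ($r = \frac{1}{-1 + 10} = \frac{1}{9} \approx 0.11111$)
$B{\left(z,D \right)} = 6 + D$
$10 \left(B{\left(m{\left(-3,6 \right)},-4 \right)} - r\right) + 37 = 10 \left(\left(6 - 4\right) - \frac{1}{9}\right) + 37 = 10 \left(2 - \frac{1}{9}\right) + 37 = 10 \cdot \frac{17}{9} + 37 = \frac{170}{9} + 37 = \frac{503}{9}$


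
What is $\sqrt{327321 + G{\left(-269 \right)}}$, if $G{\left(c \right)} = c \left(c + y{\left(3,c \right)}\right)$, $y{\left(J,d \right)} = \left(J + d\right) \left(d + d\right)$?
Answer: $3 i \sqrt{4232930} \approx 6172.2 i$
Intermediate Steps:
$y{\left(J,d \right)} = 2 d \left(J + d\right)$ ($y{\left(J,d \right)} = \left(J + d\right) 2 d = 2 d \left(J + d\right)$)
$G{\left(c \right)} = c \left(c + 2 c \left(3 + c\right)\right)$
$\sqrt{327321 + G{\left(-269 \right)}} = \sqrt{327321 + \left(-269\right)^{2} \left(7 + 2 \left(-269\right)\right)} = \sqrt{327321 + 72361 \left(7 - 538\right)} = \sqrt{327321 + 72361 \left(-531\right)} = \sqrt{327321 - 38423691} = \sqrt{-38096370} = 3 i \sqrt{4232930}$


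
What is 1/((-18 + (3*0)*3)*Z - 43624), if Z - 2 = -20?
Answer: -1/43300 ≈ -2.3095e-5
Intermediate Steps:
Z = -18 (Z = 2 - 20 = -18)
1/((-18 + (3*0)*3)*Z - 43624) = 1/((-18 + (3*0)*3)*(-18) - 43624) = 1/((-18 + 0*3)*(-18) - 43624) = 1/((-18 + 0)*(-18) - 43624) = 1/(-18*(-18) - 43624) = 1/(324 - 43624) = 1/(-43300) = -1/43300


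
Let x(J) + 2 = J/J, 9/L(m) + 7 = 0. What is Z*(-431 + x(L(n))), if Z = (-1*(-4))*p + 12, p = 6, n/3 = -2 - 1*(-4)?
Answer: -15552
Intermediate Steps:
n = 6 (n = 3*(-2 - 1*(-4)) = 3*(-2 + 4) = 3*2 = 6)
L(m) = -9/7 (L(m) = 9/(-7 + 0) = 9/(-7) = 9*(-⅐) = -9/7)
Z = 36 (Z = -1*(-4)*6 + 12 = 4*6 + 12 = 24 + 12 = 36)
x(J) = -1 (x(J) = -2 + J/J = -2 + 1 = -1)
Z*(-431 + x(L(n))) = 36*(-431 - 1) = 36*(-432) = -15552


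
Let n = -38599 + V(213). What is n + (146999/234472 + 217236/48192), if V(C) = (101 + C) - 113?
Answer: -4519030065387/117704944 ≈ -38393.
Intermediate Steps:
V(C) = -12 + C
n = -38398 (n = -38599 + (-12 + 213) = -38599 + 201 = -38398)
n + (146999/234472 + 217236/48192) = -38398 + (146999/234472 + 217236/48192) = -38398 + (146999*(1/234472) + 217236*(1/48192)) = -38398 + (146999/234472 + 18103/4016) = -38398 + 604374325/117704944 = -4519030065387/117704944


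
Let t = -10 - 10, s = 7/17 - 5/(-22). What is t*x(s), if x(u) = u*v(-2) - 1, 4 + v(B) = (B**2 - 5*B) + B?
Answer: -15380/187 ≈ -82.246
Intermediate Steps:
v(B) = -4 + B**2 - 4*B (v(B) = -4 + ((B**2 - 5*B) + B) = -4 + (B**2 - 4*B) = -4 + B**2 - 4*B)
s = 239/374 (s = 7*(1/17) - 5*(-1/22) = 7/17 + 5/22 = 239/374 ≈ 0.63904)
x(u) = -1 + 8*u (x(u) = u*(-4 + (-2)**2 - 4*(-2)) - 1 = u*(-4 + 4 + 8) - 1 = u*8 - 1 = 8*u - 1 = -1 + 8*u)
t = -20
t*x(s) = -20*(-1 + 8*(239/374)) = -20*(-1 + 956/187) = -20*769/187 = -15380/187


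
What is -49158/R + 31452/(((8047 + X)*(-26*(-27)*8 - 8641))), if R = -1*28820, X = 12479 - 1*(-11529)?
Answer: 14441717017/8468396750 ≈ 1.7054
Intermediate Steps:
X = 24008 (X = 12479 + 11529 = 24008)
R = -28820
-49158/R + 31452/(((8047 + X)*(-26*(-27)*8 - 8641))) = -49158/(-28820) + 31452/(((8047 + 24008)*(-26*(-27)*8 - 8641))) = -49158*(-1/28820) + 31452/((32055*(702*8 - 8641))) = 24579/14410 + 31452/((32055*(5616 - 8641))) = 24579/14410 + 31452/((32055*(-3025))) = 24579/14410 + 31452/(-96966375) = 24579/14410 + 31452*(-1/96966375) = 24579/14410 - 10484/32322125 = 14441717017/8468396750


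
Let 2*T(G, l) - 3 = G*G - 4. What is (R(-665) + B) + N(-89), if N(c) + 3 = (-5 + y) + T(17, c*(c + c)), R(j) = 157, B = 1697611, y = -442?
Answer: 1697462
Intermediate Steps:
T(G, l) = -½ + G²/2 (T(G, l) = 3/2 + (G*G - 4)/2 = 3/2 + (G² - 4)/2 = 3/2 + (-4 + G²)/2 = 3/2 + (-2 + G²/2) = -½ + G²/2)
N(c) = -306 (N(c) = -3 + ((-5 - 442) + (-½ + (½)*17²)) = -3 + (-447 + (-½ + (½)*289)) = -3 + (-447 + (-½ + 289/2)) = -3 + (-447 + 144) = -3 - 303 = -306)
(R(-665) + B) + N(-89) = (157 + 1697611) - 306 = 1697768 - 306 = 1697462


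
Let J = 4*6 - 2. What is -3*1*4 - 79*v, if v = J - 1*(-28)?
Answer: -3962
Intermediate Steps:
J = 22 (J = 24 - 2 = 22)
v = 50 (v = 22 - 1*(-28) = 22 + 28 = 50)
-3*1*4 - 79*v = -3*1*4 - 79*50 = -3*4 - 3950 = -12 - 3950 = -3962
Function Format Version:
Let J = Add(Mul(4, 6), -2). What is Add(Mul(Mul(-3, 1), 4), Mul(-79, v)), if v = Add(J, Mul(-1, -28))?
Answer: -3962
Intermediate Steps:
J = 22 (J = Add(24, -2) = 22)
v = 50 (v = Add(22, Mul(-1, -28)) = Add(22, 28) = 50)
Add(Mul(Mul(-3, 1), 4), Mul(-79, v)) = Add(Mul(Mul(-3, 1), 4), Mul(-79, 50)) = Add(Mul(-3, 4), -3950) = Add(-12, -3950) = -3962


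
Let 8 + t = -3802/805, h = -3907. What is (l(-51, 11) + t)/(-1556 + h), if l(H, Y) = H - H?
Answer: 1138/488635 ≈ 0.0023289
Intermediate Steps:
l(H, Y) = 0
t = -10242/805 (t = -8 - 3802/805 = -10242/805 ≈ -12.723)
(l(-51, 11) + t)/(-1556 + h) = (0 - 10242/805)/(-1556 - 3907) = -10242/805/(-5463) = -10242/805*(-1/5463) = 1138/488635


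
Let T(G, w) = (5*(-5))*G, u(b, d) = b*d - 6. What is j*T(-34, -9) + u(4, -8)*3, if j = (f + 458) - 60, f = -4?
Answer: 334786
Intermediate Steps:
u(b, d) = -6 + b*d
T(G, w) = -25*G
j = 394 (j = (-4 + 458) - 60 = 454 - 60 = 394)
j*T(-34, -9) + u(4, -8)*3 = 394*(-25*(-34)) + (-6 + 4*(-8))*3 = 394*850 + (-6 - 32)*3 = 334900 - 38*3 = 334900 - 114 = 334786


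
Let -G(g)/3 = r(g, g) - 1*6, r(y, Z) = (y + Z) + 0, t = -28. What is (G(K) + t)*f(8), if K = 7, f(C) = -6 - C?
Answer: 728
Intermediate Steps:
r(y, Z) = Z + y (r(y, Z) = (Z + y) + 0 = Z + y)
G(g) = 18 - 6*g (G(g) = -3*((g + g) - 1*6) = -3*(2*g - 6) = -3*(-6 + 2*g) = 18 - 6*g)
(G(K) + t)*f(8) = ((18 - 6*7) - 28)*(-6 - 1*8) = ((18 - 42) - 28)*(-6 - 8) = (-24 - 28)*(-14) = -52*(-14) = 728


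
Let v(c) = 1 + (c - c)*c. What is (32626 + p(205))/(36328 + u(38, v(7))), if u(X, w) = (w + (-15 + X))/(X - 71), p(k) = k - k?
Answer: 179443/199800 ≈ 0.89811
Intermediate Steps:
v(c) = 1 (v(c) = 1 + 0*c = 1 + 0 = 1)
p(k) = 0
u(X, w) = (-15 + X + w)/(-71 + X)
(32626 + p(205))/(36328 + u(38, v(7))) = (32626 + 0)/(36328 + (-15 + 38 + 1)/(-71 + 38)) = 32626/(36328 + 24/(-33)) = 32626/(36328 - 1/33*24) = 32626/(36328 - 8/11) = 32626/(399600/11) = 32626*(11/399600) = 179443/199800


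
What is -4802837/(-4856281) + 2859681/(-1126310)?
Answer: -8477931164891/5469677853110 ≈ -1.5500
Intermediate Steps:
-4802837/(-4856281) + 2859681/(-1126310) = -4802837*(-1/4856281) + 2859681*(-1/1126310) = 4802837/4856281 - 2859681/1126310 = -8477931164891/5469677853110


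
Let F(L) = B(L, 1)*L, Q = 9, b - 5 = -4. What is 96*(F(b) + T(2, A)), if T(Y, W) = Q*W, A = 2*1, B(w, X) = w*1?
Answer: 1824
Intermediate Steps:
b = 1 (b = 5 - 4 = 1)
B(w, X) = w
A = 2
F(L) = L² (F(L) = L*L = L²)
T(Y, W) = 9*W
96*(F(b) + T(2, A)) = 96*(1² + 9*2) = 96*(1 + 18) = 96*19 = 1824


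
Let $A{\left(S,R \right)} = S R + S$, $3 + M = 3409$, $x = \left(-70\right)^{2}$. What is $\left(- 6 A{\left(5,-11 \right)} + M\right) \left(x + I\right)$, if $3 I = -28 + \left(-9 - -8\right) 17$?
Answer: $18103810$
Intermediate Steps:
$x = 4900$
$M = 3406$ ($M = -3 + 3409 = 3406$)
$A{\left(S,R \right)} = S + R S$ ($A{\left(S,R \right)} = R S + S = S + R S$)
$I = -15$ ($I = \frac{-28 + \left(-9 - -8\right) 17}{3} = \frac{-28 + \left(-9 + 8\right) 17}{3} = \frac{-28 - 17}{3} = \frac{1}{3} \left(-45\right) = -15$)
$\left(- 6 A{\left(5,-11 \right)} + M\right) \left(x + I\right) = \left(- 6 \cdot 5 \left(1 - 11\right) + 3406\right) \left(4900 - 15\right) = \left(- 6 \cdot 5 \left(-10\right) + 3406\right) 4885 = \left(\left(-6\right) \left(-50\right) + 3406\right) 4885 = \left(300 + 3406\right) 4885 = 3706 \cdot 4885 = 18103810$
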